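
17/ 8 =2.12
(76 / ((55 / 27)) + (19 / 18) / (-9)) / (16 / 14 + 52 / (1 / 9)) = 2319653 / 29260440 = 0.08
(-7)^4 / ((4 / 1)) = 2401 / 4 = 600.25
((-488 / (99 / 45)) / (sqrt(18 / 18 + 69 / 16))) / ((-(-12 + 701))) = 1952 * sqrt(85) / 128843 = 0.14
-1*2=-2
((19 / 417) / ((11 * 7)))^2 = 361 / 1030987881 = 0.00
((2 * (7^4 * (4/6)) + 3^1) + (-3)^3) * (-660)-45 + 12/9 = -6291251/3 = -2097083.67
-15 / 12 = -5 / 4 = -1.25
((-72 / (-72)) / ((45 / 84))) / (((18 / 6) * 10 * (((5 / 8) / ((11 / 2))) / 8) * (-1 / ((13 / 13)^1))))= -4928 / 1125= -4.38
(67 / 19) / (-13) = -67 / 247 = -0.27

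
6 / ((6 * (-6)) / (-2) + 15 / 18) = 36 / 113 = 0.32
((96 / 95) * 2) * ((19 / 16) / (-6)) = -2 / 5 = -0.40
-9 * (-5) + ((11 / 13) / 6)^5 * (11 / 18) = 2338613009641 / 51969138624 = 45.00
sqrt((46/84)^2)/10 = 23/420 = 0.05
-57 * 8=-456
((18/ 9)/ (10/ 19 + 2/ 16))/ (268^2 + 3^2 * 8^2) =19/ 447975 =0.00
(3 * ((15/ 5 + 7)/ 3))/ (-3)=-10/ 3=-3.33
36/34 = 18/17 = 1.06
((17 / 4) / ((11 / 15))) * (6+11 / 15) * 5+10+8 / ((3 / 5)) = 28835 / 132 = 218.45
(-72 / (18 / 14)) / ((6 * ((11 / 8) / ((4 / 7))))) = -128 / 33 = -3.88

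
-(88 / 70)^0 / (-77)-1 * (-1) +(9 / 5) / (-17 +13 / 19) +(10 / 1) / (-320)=1664053 / 1909600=0.87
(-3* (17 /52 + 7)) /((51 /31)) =-11811 /884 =-13.36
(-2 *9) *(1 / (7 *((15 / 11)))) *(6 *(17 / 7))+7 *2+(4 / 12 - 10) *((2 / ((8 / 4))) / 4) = -46729 / 2940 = -15.89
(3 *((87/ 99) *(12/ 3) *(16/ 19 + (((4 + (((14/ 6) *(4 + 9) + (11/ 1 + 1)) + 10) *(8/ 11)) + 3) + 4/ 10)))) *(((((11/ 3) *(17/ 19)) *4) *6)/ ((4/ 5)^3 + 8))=1022334100/ 226347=4516.67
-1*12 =-12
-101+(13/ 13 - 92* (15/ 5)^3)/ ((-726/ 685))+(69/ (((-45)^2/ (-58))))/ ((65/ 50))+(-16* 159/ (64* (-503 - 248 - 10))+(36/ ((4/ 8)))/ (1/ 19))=2332441063903/ 646408620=3608.31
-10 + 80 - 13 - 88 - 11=-42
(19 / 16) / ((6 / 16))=19 / 6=3.17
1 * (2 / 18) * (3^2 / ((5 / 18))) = 18 / 5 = 3.60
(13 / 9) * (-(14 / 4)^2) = -637 / 36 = -17.69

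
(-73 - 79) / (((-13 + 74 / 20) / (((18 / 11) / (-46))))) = -4560 / 7843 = -0.58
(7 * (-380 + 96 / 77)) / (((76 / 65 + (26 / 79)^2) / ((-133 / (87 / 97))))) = 307738.43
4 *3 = 12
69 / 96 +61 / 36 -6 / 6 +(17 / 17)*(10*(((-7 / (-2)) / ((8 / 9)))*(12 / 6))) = 23087 / 288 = 80.16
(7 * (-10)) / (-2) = 35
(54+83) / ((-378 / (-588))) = 1918 / 9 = 213.11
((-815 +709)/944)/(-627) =53/295944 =0.00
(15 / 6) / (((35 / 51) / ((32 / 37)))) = 816 / 259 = 3.15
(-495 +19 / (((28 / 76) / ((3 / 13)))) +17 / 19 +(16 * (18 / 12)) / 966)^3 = -7050082953808572765625 / 62888102030663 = -112105195.20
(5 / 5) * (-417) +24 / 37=-15405 / 37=-416.35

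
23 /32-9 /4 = -49 /32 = -1.53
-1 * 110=-110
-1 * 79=-79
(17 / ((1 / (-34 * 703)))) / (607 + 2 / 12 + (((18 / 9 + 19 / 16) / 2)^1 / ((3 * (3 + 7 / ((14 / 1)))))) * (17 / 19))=-2594036256 / 3877019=-669.08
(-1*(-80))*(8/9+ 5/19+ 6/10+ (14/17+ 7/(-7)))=126.05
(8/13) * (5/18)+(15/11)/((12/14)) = 4535/2574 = 1.76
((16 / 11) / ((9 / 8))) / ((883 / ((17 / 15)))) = 2176 / 1311255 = 0.00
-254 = -254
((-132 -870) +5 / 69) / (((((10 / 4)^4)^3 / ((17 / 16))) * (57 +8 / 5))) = -300866816 / 987158203125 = -0.00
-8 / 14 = -4 / 7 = -0.57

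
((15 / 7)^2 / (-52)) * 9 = -2025 / 2548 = -0.79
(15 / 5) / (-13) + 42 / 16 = 249 / 104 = 2.39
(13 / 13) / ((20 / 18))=9 / 10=0.90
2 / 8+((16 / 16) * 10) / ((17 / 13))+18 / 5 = 11.50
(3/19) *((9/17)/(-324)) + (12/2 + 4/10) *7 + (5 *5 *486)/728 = 27110326/440895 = 61.49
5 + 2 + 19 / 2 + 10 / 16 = 137 / 8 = 17.12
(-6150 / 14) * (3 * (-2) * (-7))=-18450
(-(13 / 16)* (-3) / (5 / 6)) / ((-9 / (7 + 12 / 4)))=-13 / 4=-3.25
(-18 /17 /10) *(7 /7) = -9 /85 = -0.11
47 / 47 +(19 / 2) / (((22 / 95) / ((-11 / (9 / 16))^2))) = 15688.90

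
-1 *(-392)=392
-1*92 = -92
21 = 21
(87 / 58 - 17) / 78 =-31 / 156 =-0.20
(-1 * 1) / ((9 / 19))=-19 / 9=-2.11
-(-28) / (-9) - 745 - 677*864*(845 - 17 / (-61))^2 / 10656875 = -14263007923255463 / 356888086875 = -39964.93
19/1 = 19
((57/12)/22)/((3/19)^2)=6859/792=8.66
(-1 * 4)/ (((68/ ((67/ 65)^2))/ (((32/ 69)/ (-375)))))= 143648/ 1858471875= 0.00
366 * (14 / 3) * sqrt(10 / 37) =1708 * sqrt(370) / 37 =887.95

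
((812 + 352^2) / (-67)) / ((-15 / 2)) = 83144 / 335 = 248.19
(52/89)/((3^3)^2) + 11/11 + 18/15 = 713951/324405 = 2.20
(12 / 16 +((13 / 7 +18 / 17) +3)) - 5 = 793 / 476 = 1.67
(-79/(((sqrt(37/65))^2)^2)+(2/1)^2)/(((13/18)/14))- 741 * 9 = -201419541/17797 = -11317.61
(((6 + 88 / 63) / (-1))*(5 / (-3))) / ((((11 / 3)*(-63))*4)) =-1165 / 87318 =-0.01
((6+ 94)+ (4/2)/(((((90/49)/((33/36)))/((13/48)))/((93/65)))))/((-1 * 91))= -333593/302400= -1.10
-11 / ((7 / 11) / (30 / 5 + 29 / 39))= -31823 / 273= -116.57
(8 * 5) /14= 20 /7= 2.86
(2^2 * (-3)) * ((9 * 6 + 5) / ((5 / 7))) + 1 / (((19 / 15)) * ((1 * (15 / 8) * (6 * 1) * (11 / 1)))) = -3107392 / 3135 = -991.19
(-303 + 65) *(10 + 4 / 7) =-2516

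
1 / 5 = 0.20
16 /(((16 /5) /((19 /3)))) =31.67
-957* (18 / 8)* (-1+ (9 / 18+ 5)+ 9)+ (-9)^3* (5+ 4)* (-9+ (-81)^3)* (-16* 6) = -2677896002151 / 8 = -334737000268.88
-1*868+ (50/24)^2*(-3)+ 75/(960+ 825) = -5032151/5712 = -880.98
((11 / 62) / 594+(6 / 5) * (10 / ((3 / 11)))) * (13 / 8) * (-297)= -21065759 / 992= -21235.64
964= 964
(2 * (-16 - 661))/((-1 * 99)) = 1354/99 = 13.68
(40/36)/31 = 10/279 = 0.04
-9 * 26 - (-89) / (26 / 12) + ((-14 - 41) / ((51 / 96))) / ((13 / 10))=-60236 / 221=-272.56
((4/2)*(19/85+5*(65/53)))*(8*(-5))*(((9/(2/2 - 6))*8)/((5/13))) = 19036.31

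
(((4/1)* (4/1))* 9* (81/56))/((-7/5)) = -7290/49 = -148.78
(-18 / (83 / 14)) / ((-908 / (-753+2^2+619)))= -8190 / 18841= -0.43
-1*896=-896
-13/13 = -1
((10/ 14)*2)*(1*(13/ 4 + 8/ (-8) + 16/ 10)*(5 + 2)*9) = 693/ 2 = 346.50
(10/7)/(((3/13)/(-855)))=-37050/7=-5292.86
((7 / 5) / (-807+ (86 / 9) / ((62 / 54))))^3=-29791 / 5531146894125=-0.00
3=3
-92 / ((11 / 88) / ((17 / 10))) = -6256 / 5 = -1251.20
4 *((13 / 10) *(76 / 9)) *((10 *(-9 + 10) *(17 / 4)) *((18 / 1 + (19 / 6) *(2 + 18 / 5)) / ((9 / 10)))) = 18005312 / 243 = 74095.93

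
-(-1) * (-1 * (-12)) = 12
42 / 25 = 1.68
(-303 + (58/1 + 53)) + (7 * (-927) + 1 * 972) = -5709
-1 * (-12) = 12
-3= -3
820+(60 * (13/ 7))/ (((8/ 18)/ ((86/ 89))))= 661790/ 623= 1062.26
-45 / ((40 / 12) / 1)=-27 / 2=-13.50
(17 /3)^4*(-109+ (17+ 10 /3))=-91426.28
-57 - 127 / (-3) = -44 / 3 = -14.67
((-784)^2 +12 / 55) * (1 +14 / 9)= 777540116 / 495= 1570788.11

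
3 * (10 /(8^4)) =0.01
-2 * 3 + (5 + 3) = 2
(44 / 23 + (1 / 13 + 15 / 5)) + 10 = 4482 / 299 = 14.99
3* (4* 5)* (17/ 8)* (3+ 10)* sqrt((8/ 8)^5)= 1657.50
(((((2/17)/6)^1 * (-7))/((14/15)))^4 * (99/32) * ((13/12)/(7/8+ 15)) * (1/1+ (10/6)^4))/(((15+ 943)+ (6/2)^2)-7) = 6309875/7038406877184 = 0.00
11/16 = 0.69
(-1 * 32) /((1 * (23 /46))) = -64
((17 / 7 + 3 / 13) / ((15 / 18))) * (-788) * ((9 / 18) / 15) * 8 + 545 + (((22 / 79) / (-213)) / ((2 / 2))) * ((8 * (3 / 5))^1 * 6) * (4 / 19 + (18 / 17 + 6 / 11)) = -517873656591 / 4121633425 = -125.65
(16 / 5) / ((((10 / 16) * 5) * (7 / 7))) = 128 / 125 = 1.02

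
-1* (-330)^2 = -108900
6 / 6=1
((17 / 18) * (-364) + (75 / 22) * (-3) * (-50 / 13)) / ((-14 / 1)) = 391817 / 18018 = 21.75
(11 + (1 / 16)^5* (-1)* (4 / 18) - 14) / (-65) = 14155777 / 306708480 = 0.05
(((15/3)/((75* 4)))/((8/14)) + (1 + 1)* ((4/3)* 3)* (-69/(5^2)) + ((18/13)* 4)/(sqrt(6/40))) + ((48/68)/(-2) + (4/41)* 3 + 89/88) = -194125937/9200400 + 48* sqrt(15)/13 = -6.80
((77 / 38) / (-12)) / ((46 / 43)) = -3311 / 20976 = -0.16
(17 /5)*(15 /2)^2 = 765 /4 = 191.25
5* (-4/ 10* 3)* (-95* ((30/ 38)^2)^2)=1518750/ 6859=221.42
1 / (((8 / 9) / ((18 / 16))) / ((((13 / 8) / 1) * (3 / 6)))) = 1053 / 1024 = 1.03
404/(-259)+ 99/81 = -787/2331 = -0.34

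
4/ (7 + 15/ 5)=2/ 5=0.40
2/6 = 1/3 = 0.33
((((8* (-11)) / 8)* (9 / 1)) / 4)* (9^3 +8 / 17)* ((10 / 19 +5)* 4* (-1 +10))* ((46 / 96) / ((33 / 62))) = -8355607785 / 2584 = -3233594.34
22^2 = 484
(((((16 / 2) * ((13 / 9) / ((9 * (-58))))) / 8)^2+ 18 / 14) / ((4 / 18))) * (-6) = -198642019 / 5722164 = -34.71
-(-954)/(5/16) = 15264/5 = 3052.80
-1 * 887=-887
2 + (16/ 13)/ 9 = 2.14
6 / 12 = 1 / 2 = 0.50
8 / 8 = 1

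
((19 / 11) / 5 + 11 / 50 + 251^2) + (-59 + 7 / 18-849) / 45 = 1402910603 / 22275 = 62981.40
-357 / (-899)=357 / 899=0.40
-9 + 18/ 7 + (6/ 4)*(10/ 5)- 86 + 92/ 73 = -45054/ 511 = -88.17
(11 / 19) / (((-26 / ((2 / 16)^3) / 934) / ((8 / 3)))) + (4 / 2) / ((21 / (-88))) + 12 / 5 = -6.09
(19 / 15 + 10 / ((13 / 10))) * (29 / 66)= 50663 / 12870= 3.94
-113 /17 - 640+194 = -7695 /17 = -452.65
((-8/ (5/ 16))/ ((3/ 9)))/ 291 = -0.26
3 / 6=1 / 2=0.50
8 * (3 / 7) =24 / 7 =3.43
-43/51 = -0.84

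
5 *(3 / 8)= 15 / 8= 1.88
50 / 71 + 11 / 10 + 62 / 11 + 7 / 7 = 65921 / 7810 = 8.44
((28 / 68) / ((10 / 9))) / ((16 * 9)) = 7 / 2720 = 0.00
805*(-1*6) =-4830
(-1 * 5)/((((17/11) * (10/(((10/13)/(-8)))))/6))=165/884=0.19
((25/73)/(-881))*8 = -200/64313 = -0.00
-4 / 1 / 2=-2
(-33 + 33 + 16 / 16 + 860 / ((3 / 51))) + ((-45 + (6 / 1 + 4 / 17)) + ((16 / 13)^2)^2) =7081328890 / 485537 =14584.53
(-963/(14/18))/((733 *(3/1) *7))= -2889/35917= -0.08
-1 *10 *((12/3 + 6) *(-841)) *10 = 841000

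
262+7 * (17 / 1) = 381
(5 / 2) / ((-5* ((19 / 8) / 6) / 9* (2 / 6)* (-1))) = 648 / 19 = 34.11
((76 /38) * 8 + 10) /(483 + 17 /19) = 247 /4597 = 0.05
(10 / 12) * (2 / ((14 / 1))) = 0.12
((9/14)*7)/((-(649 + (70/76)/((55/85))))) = -1881/271877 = -0.01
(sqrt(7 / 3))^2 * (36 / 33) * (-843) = -23604 / 11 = -2145.82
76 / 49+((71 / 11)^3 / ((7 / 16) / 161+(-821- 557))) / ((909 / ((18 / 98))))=5180815906620 / 3340347806257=1.55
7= 7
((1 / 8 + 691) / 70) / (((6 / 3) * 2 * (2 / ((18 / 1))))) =49761 / 2240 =22.21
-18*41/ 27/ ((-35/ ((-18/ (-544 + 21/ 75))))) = 0.03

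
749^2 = 561001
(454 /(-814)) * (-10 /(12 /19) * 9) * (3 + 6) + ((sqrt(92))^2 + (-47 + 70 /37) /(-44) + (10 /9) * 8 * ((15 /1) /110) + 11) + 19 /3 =122377 /148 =826.87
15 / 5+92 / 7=113 / 7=16.14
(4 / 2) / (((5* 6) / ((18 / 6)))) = 1 / 5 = 0.20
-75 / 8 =-9.38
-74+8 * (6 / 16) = -71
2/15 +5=77/15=5.13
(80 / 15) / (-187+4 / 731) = -11696 / 410079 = -0.03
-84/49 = -12/7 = -1.71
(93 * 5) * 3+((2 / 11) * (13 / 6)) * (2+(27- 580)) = 38872 / 33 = 1177.94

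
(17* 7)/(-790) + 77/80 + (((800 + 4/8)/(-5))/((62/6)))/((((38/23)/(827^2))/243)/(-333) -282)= 7619922286354496359/8790776846990377760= 0.87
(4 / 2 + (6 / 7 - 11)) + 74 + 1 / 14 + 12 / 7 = 947 / 14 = 67.64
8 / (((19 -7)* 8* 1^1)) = 1 / 12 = 0.08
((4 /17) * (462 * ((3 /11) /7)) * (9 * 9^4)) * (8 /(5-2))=11337408 /17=666906.35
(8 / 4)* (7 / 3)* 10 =140 / 3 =46.67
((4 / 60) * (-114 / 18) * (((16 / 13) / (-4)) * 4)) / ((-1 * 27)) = -304 / 15795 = -0.02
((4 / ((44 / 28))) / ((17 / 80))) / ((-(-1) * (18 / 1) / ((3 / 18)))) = 560 / 5049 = 0.11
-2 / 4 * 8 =-4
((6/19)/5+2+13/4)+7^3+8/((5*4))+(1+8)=135931/380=357.71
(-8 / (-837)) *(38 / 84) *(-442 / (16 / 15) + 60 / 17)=-353875 / 199206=-1.78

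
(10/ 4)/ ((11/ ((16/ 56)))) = 0.06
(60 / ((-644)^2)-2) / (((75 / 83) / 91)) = -223733887 / 1110900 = -201.40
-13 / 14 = -0.93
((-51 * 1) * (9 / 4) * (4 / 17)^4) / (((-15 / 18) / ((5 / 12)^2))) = 360 / 4913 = 0.07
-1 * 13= -13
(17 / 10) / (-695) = -17 / 6950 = -0.00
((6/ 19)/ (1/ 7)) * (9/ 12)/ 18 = 7/ 76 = 0.09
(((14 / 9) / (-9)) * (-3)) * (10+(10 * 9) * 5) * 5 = 32200 / 27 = 1192.59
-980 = -980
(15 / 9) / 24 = 5 / 72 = 0.07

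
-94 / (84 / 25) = -1175 / 42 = -27.98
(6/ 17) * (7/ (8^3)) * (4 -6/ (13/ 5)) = 231/ 28288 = 0.01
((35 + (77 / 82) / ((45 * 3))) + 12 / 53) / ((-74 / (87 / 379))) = -599481359 / 5484956220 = -0.11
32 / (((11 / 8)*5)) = 256 / 55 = 4.65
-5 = -5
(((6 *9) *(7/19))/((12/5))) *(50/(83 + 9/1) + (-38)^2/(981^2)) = 844390715/186911892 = 4.52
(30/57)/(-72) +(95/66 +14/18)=16627/7524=2.21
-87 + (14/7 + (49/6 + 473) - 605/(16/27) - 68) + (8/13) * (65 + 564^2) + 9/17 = 2069611711/10608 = 195099.14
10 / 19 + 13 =257 / 19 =13.53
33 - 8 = 25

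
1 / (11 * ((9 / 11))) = 1 / 9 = 0.11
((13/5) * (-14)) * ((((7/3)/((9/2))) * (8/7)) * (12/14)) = -832/45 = -18.49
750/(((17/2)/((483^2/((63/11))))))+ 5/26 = 1588587085/442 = 3594088.43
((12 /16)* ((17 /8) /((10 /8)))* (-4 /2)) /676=-51 /13520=-0.00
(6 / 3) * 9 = 18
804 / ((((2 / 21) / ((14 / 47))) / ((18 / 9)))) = 236376 / 47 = 5029.28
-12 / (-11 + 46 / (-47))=564 / 563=1.00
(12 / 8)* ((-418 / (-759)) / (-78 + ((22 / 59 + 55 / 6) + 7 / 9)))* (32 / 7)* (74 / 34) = -23890752 / 196732823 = -0.12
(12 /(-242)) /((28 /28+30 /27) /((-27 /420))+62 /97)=23571 /15306379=0.00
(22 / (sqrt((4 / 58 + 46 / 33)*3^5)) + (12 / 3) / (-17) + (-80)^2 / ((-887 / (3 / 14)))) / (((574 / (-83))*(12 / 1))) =3901747 / 181762266- 913*sqrt(4466) / 4339440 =0.01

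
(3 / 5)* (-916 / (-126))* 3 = 458 / 35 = 13.09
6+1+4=11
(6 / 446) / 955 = 3 / 212965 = 0.00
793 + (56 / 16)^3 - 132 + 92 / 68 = 95911 / 136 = 705.23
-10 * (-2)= 20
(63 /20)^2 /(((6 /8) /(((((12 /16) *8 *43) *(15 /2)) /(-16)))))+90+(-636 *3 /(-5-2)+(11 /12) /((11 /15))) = -2769047 /2240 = -1236.18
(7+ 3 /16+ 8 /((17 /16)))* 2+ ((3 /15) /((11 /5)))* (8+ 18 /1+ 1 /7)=333119 /10472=31.81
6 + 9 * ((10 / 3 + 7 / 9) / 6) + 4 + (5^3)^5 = 183105468847 / 6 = 30517578141.17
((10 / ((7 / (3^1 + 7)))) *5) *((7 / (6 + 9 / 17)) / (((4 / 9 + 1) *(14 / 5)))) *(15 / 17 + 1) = 120000 / 3367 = 35.64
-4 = -4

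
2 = 2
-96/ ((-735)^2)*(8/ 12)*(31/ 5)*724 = -1436416/ 2701125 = -0.53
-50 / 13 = -3.85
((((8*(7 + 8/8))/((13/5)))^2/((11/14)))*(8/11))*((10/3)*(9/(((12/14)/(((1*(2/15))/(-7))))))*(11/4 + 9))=-269516800/61347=-4393.32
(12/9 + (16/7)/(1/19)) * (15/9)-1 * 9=4133/63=65.60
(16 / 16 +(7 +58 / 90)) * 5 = 43.22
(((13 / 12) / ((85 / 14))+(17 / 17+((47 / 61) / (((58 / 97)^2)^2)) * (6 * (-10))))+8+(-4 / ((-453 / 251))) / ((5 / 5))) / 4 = -2327499158631923 / 26580242387280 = -87.57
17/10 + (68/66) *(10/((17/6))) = 587/110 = 5.34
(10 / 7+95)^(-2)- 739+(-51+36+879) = 56953174 / 455625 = 125.00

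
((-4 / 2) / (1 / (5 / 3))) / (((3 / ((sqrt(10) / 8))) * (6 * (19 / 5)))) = -25 * sqrt(10) / 4104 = -0.02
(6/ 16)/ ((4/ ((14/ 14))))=3/ 32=0.09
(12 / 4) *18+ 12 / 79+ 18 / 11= 48480 / 869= 55.79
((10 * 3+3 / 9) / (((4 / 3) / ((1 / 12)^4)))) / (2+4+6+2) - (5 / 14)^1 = -414629 / 1161216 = -0.36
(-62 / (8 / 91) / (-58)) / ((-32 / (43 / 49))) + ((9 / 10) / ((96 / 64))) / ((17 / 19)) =1489211 / 4417280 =0.34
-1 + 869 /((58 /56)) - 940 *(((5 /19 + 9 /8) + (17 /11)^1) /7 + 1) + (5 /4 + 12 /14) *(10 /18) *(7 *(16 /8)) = -183100924 /381843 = -479.52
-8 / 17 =-0.47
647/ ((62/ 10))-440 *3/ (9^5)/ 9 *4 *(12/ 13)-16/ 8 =2435493961/ 23796747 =102.35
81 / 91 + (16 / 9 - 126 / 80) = 35803 / 32760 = 1.09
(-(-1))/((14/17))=17/14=1.21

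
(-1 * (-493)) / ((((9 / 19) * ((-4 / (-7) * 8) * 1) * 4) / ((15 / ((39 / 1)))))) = 327845 / 14976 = 21.89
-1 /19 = -0.05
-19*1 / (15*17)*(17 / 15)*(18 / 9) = -38 / 225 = -0.17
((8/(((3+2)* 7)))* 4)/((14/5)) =16/49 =0.33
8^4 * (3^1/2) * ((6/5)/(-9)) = -4096/5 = -819.20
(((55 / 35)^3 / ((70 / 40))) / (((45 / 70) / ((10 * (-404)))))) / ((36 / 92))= -989412160 / 27783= -35612.14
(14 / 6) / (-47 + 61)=1 / 6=0.17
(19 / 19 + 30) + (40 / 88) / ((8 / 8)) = 346 / 11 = 31.45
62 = 62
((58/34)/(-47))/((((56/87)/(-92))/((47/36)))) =19343/2856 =6.77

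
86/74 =43/37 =1.16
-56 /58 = -28 /29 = -0.97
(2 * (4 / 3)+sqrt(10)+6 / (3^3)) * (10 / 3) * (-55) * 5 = -2750 * sqrt(10) / 3-71500 / 27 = -5546.90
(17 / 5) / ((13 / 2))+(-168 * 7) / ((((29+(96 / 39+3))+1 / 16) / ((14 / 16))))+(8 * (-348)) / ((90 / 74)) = -3246372386 / 1400295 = -2318.35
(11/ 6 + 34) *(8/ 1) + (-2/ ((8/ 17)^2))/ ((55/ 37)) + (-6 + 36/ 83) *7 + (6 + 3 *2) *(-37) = -88687837/ 438240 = -202.37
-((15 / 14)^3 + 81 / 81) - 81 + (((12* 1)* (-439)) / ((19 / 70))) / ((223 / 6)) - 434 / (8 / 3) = -8931108293 / 11626328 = -768.18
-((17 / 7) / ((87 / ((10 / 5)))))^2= -1156 / 370881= -0.00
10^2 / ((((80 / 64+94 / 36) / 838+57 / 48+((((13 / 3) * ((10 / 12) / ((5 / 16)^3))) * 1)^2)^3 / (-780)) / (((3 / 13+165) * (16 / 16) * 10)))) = -28025582653828125000000000 / 596916854554105751801584370051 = -0.00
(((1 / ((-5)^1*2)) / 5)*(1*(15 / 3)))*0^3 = 0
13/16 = 0.81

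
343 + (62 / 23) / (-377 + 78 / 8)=342.99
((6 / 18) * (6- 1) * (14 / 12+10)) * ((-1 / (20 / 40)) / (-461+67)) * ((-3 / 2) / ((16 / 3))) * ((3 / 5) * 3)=-603 / 12608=-0.05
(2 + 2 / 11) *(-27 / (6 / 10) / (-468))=30 / 143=0.21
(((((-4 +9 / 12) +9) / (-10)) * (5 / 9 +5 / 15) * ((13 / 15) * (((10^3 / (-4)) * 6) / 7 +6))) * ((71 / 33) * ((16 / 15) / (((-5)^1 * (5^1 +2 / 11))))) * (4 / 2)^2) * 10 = -5434624 / 16625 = -326.89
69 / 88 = 0.78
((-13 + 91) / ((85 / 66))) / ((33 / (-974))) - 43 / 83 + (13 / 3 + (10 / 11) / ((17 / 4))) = -415236566 / 232815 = -1783.55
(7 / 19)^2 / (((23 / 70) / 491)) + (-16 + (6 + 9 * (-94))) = -5423238 / 8303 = -653.17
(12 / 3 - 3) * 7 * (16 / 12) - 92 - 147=-689 / 3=-229.67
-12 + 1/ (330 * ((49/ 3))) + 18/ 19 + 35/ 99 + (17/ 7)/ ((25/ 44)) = -29607563/ 4608450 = -6.42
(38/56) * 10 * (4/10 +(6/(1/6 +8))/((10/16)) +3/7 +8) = 46569/686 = 67.88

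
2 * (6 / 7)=12 / 7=1.71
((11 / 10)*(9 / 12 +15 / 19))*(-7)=-9009 / 760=-11.85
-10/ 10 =-1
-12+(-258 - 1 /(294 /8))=-270.03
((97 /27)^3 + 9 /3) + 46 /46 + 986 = 20398843 /19683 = 1036.37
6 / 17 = 0.35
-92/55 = -1.67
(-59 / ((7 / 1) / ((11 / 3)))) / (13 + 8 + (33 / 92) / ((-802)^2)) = -38404424432 / 26096073381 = -1.47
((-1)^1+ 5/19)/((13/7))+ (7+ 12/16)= 7265/988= 7.35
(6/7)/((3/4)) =8/7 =1.14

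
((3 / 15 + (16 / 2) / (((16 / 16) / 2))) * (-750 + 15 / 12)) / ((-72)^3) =599 / 18432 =0.03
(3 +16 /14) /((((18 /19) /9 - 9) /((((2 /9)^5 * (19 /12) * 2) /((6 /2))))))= -167504 /628694703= -0.00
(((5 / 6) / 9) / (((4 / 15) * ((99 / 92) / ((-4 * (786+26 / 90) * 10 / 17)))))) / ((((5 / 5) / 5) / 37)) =-15055466500 / 136323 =-110439.67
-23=-23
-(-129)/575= 129/575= 0.22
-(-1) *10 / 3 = 10 / 3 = 3.33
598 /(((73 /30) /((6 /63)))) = 23.41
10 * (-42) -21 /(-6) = -833 /2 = -416.50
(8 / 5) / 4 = 2 / 5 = 0.40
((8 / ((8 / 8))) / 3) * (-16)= -128 / 3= -42.67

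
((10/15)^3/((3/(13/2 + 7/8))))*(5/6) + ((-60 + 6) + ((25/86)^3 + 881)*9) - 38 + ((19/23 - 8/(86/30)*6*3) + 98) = 28035574137617/3554916984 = 7886.42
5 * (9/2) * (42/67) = 945/67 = 14.10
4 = 4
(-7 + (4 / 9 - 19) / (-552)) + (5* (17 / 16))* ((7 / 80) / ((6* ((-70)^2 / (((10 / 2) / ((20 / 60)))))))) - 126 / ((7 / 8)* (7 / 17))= -15877016003 / 44513280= -356.68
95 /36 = 2.64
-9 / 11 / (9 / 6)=-6 / 11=-0.55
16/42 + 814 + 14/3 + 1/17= 292421/357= 819.11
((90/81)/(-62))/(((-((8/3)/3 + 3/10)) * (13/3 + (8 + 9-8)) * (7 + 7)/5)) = 75/185752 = 0.00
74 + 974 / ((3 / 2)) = 2170 / 3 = 723.33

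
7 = 7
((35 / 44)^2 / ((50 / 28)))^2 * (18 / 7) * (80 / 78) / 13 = 252105 / 9897316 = 0.03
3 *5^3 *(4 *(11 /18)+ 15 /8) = 38875 /24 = 1619.79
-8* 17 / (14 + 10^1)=-17 / 3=-5.67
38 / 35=1.09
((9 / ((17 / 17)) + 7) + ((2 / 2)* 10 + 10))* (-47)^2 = 79524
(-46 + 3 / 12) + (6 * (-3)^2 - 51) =-171 / 4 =-42.75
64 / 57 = 1.12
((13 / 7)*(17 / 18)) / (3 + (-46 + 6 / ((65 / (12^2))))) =-14365 / 243306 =-0.06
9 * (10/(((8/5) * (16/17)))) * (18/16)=34425/512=67.24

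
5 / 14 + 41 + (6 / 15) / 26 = 37649 / 910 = 41.37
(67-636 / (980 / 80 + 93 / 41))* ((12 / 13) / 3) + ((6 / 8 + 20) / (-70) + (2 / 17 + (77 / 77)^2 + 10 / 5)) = 1467113757 / 147336280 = 9.96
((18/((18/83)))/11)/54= 83/594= 0.14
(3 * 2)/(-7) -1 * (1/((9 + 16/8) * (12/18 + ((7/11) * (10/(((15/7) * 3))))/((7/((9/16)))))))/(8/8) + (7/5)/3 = -10597/20685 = -0.51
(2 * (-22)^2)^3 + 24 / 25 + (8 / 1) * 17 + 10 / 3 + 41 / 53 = 3605481507941 / 3975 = 907039373.07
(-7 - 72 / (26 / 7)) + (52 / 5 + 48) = 2081 / 65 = 32.02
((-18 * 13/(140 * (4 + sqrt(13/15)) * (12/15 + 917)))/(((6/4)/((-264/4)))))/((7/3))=35640/3926419 - 594 * sqrt(195)/3926419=0.01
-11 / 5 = -2.20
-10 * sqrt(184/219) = -20 * sqrt(10074)/219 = -9.17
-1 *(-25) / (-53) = -25 / 53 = -0.47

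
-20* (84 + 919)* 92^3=-15620481280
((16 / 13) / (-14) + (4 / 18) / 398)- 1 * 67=-10933964 / 162981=-67.09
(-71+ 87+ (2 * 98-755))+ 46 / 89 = -48281 / 89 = -542.48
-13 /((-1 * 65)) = 1 /5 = 0.20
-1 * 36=-36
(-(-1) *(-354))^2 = 125316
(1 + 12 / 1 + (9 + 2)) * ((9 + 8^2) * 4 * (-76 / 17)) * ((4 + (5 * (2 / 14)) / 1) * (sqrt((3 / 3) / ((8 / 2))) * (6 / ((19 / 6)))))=-16651008 / 119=-139924.44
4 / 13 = 0.31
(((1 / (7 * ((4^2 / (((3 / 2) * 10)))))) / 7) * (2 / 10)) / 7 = 3 / 5488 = 0.00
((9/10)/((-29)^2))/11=9/92510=0.00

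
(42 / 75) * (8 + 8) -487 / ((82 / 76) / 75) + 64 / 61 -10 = -2116623176 / 62525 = -33852.43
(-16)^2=256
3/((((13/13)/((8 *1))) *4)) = 6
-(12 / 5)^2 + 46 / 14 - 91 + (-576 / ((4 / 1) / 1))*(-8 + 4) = 84442 / 175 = 482.53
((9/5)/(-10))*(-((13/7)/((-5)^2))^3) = 19773/267968750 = 0.00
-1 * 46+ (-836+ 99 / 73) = -64287 / 73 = -880.64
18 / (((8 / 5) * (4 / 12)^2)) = 405 / 4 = 101.25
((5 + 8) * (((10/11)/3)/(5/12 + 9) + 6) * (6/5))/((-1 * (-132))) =48737/68365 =0.71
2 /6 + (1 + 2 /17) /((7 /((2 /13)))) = 1661 /4641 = 0.36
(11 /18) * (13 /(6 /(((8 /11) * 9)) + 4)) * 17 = 4862 /177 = 27.47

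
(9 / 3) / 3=1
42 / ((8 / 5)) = 105 / 4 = 26.25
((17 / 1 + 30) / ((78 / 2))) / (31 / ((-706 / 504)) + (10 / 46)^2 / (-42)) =-0.05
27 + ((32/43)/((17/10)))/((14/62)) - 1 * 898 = -4446987/5117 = -869.06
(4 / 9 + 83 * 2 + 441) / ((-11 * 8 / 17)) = -8449 / 72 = -117.35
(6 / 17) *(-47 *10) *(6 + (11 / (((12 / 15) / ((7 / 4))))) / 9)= -293515 / 204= -1438.80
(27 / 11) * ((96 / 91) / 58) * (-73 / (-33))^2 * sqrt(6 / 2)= 767376 * sqrt(3) / 3512509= 0.38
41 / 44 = 0.93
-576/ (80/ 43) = -1548/ 5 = -309.60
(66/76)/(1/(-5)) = -165/38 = -4.34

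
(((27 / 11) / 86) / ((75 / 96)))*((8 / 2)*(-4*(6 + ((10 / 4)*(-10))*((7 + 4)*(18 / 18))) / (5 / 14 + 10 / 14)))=8676864 / 59125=146.75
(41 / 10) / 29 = 41 / 290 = 0.14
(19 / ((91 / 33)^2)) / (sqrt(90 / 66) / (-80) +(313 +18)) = 331056 * sqrt(165) / 12774426920437 +96429991680 / 12774426920437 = 0.01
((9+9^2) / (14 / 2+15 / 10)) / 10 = 18 / 17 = 1.06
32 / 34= 16 / 17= 0.94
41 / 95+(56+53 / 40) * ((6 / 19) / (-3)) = -2129 / 380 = -5.60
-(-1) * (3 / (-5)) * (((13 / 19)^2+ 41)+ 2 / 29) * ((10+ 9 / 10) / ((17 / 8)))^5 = -88496.35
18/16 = 9/8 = 1.12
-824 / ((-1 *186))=412 / 93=4.43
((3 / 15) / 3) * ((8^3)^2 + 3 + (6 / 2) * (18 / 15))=1310753 / 75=17476.71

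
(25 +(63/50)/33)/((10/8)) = 27542/1375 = 20.03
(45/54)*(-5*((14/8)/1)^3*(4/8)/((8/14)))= -60025/3072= -19.54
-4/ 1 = -4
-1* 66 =-66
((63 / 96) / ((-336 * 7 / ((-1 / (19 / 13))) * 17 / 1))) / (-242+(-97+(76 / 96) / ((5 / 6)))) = -65 / 1956687488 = -0.00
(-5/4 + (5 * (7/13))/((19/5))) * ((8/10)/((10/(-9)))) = 963/2470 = 0.39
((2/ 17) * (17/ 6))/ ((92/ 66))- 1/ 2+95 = 2179/ 23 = 94.74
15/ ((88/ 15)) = 225/ 88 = 2.56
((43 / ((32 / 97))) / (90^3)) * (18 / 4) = 4171 / 5184000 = 0.00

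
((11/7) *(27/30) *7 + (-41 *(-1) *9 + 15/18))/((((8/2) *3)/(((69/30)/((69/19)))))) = 13528/675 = 20.04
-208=-208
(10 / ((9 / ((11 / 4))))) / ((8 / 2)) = 55 / 72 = 0.76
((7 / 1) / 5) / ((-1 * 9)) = -7 / 45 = -0.16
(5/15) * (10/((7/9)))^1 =30/7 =4.29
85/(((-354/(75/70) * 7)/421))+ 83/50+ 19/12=-2651608/216825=-12.23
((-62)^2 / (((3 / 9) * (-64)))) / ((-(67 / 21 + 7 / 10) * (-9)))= -33635 / 6536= -5.15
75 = 75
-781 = -781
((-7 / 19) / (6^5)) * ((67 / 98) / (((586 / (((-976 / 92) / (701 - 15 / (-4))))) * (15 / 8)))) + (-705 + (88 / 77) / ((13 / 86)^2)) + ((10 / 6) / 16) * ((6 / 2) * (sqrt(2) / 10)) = -145632928168048526 / 222345513401895 + sqrt(2) / 32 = -654.94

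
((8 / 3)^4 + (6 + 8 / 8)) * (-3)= -4663 / 27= -172.70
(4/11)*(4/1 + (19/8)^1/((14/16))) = 188/77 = 2.44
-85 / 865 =-17 / 173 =-0.10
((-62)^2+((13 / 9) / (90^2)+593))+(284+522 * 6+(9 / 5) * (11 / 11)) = 572614933 / 72900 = 7854.80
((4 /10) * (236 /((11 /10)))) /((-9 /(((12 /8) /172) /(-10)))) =59 /7095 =0.01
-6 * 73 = -438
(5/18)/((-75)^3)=-1/1518750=-0.00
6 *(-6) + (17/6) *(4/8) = -415/12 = -34.58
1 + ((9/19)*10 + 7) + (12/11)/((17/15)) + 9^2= 336467/3553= 94.70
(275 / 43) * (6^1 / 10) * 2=330 / 43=7.67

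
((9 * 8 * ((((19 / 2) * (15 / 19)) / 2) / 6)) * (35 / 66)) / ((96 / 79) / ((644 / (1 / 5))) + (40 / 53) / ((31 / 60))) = 18285152375 / 1119561168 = 16.33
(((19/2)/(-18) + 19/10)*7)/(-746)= -1729/134280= -0.01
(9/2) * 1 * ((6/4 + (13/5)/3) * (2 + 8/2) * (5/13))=24.58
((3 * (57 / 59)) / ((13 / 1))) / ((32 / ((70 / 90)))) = 133 / 24544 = 0.01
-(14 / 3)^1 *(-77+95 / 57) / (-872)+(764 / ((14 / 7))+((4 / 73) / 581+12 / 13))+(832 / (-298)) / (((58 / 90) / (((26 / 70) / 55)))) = 98335254227225627 / 257091846601590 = 382.49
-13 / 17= -0.76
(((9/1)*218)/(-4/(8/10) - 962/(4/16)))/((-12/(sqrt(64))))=1308/3853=0.34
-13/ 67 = -0.19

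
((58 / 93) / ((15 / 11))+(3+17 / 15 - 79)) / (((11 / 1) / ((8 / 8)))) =-103801 / 15345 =-6.76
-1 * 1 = -1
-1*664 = -664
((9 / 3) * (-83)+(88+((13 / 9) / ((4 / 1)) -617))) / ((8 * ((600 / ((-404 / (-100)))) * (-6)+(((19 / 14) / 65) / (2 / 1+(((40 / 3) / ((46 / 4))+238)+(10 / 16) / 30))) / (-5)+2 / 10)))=155704578199625 / 1427042989783584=0.11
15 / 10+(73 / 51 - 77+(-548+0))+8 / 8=-63349 / 102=-621.07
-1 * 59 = -59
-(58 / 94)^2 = -841 / 2209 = -0.38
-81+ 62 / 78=-3128 / 39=-80.21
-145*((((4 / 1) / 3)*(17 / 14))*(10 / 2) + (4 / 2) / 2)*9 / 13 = -83085 / 91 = -913.02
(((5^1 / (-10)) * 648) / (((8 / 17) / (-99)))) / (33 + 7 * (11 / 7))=1549.12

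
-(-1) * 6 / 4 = 3 / 2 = 1.50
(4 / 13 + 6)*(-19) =-1558 / 13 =-119.85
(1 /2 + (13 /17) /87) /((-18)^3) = -1505 /17251056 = -0.00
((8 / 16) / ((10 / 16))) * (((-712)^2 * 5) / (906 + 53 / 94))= 190610944 / 85217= 2236.77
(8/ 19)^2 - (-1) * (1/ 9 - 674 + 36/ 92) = -673.32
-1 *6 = -6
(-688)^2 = 473344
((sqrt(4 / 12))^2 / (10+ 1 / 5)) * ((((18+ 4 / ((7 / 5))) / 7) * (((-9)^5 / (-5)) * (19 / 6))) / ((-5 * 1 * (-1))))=3033369 / 4165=728.30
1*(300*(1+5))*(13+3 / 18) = 23700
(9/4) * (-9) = -20.25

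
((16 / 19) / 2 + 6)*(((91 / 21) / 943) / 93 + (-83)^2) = 44234.63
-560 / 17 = -32.94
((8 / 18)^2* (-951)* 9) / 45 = -5072 / 135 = -37.57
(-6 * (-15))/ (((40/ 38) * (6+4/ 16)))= 342/ 25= 13.68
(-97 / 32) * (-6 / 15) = 97 / 80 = 1.21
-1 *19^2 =-361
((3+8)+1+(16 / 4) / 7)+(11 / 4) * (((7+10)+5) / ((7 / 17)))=319 / 2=159.50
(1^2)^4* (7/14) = 1/2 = 0.50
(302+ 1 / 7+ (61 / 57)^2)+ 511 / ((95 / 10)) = 8121016 / 22743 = 357.08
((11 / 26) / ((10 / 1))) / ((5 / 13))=11 / 100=0.11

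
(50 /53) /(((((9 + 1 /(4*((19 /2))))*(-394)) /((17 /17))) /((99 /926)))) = -0.00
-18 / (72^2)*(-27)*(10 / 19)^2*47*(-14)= -24675 / 1444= -17.09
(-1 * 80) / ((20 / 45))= -180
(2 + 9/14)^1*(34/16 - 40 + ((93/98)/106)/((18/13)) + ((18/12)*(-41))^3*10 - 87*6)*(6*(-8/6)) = 2682778303936/54537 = 49191893.65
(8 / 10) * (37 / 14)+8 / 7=114 / 35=3.26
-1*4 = -4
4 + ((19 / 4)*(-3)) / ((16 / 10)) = -157 / 32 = -4.91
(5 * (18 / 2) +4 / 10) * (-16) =-726.40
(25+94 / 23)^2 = 447561 / 529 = 846.05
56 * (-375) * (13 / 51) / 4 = -1338.24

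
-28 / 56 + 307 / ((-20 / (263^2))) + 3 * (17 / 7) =-148643231 / 140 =-1061737.36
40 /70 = 4 /7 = 0.57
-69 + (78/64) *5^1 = -2013/32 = -62.91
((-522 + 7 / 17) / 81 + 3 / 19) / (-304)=82171 / 3976776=0.02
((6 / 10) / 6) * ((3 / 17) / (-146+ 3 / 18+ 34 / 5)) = -9 / 70907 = -0.00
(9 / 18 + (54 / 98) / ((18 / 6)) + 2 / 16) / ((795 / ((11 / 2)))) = 3487 / 623280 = 0.01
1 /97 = 0.01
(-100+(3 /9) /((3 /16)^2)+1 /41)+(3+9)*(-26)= -445561 /1107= -402.49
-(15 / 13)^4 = -50625 / 28561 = -1.77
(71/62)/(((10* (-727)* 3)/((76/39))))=-1349/13184145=-0.00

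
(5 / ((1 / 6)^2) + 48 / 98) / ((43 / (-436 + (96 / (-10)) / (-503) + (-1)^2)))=-9675132588 / 5299105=-1825.81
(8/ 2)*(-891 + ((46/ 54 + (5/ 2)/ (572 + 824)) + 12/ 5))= -334609357/ 94230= -3550.99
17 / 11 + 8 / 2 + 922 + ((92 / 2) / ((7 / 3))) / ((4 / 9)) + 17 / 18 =674183 / 693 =972.85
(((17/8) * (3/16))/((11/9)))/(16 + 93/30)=2295/134464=0.02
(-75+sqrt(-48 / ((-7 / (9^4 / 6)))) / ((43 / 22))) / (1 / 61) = -4575+217404* sqrt(14) / 301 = -1872.50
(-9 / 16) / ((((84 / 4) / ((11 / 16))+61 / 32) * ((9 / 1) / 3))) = -66 / 11423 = -0.01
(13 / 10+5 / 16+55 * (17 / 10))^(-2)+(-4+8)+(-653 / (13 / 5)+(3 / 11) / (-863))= -1765914756613688 / 7144996187329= -247.15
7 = 7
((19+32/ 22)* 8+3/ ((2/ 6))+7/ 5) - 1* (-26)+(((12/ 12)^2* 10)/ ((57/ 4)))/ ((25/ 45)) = 210358/ 1045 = 201.30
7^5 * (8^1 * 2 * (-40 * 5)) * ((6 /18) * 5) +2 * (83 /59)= -15865807502 /177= -89637330.52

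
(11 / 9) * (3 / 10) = 0.37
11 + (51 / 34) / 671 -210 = -267055 / 1342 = -199.00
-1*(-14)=14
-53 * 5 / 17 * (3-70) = 17755 / 17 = 1044.41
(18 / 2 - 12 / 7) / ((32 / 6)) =153 / 112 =1.37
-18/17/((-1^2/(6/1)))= 108/17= 6.35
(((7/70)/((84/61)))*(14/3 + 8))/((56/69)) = 26657/23520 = 1.13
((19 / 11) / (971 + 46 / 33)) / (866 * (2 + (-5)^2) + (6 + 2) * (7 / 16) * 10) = 57 / 751428113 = 0.00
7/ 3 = 2.33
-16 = -16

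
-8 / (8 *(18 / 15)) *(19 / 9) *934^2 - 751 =-1535451.37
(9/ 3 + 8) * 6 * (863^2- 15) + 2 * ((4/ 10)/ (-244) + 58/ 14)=104943303823/ 2135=49153772.28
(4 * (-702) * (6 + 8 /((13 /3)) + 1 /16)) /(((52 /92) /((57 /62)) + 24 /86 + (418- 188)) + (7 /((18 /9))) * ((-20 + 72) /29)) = -72610397055 /775458212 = -93.64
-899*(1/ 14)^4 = -899/ 38416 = -0.02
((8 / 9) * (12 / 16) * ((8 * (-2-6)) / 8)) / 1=-5.33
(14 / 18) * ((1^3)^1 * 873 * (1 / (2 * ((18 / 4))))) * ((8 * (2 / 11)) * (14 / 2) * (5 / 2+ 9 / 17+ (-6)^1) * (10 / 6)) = -19202120 / 5049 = -3803.15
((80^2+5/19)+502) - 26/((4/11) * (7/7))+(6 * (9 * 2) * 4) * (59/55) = 15244839/2090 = 7294.18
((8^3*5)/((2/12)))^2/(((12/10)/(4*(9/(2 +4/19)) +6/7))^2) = 2359296000000/49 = 48148897959.18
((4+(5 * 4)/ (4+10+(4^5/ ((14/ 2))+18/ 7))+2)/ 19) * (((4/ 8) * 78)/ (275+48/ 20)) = 22685/ 500707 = 0.05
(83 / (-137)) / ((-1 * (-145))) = -83 / 19865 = -0.00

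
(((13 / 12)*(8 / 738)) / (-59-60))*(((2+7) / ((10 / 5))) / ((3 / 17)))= -13 / 5166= -0.00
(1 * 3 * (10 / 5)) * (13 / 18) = 13 / 3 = 4.33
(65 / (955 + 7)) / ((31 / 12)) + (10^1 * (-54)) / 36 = -17175 / 1147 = -14.97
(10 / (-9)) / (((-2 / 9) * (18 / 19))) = 95 / 18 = 5.28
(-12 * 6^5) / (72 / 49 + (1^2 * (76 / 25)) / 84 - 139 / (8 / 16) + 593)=-171460800 / 581579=-294.82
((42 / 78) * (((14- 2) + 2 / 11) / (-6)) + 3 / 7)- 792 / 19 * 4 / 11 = -902788 / 57057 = -15.82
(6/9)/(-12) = -1/18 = -0.06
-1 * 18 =-18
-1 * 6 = -6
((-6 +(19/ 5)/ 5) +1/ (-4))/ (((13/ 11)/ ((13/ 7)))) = -6039/ 700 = -8.63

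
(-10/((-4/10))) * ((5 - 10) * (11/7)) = -1375/7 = -196.43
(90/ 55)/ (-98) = -9/ 539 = -0.02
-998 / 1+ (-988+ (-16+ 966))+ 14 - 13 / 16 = -1022.81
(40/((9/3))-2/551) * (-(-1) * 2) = 44068/1653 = 26.66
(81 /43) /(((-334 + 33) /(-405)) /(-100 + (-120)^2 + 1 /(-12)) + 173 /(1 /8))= 1876435065 /1378647009652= 0.00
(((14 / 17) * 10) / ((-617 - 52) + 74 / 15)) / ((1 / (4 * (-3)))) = 3600 / 24191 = 0.15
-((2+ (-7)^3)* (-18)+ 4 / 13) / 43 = -79798 / 559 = -142.75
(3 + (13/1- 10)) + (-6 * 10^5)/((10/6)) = -359994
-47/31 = -1.52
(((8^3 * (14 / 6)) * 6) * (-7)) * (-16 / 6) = 401408 / 3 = 133802.67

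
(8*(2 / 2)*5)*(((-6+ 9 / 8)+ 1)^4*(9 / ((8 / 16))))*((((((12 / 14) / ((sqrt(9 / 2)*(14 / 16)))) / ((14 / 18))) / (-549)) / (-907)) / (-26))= -41558445*sqrt(2) / 7894498976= -0.01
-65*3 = -195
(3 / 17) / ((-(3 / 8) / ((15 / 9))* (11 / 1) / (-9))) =120 / 187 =0.64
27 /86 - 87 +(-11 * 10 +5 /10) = -8436 /43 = -196.19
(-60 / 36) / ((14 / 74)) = -185 / 21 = -8.81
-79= -79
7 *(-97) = -679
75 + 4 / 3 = 229 / 3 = 76.33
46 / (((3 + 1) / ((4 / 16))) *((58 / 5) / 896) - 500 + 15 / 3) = -6440 / 69271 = -0.09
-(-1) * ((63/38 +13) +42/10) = 3583/190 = 18.86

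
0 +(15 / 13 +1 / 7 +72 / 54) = 718 / 273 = 2.63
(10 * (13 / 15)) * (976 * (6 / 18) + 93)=32630 / 9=3625.56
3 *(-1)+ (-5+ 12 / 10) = -34 / 5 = -6.80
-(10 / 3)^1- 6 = -28 / 3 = -9.33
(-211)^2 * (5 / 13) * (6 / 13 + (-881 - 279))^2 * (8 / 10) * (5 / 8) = 25290763542490 / 2197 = 11511499109.01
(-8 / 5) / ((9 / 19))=-152 / 45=-3.38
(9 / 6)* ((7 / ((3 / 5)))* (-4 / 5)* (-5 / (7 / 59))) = 590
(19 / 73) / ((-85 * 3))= -19 / 18615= -0.00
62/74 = 31/37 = 0.84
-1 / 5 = -0.20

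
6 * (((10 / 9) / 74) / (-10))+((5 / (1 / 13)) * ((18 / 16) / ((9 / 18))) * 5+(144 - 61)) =361523 / 444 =814.24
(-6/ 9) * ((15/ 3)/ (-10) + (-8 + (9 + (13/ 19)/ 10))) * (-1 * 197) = 7092/ 95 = 74.65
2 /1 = 2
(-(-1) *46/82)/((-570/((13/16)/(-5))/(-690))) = -0.11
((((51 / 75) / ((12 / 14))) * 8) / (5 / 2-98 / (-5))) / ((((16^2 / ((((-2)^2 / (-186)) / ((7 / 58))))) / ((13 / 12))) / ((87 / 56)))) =-841 / 2499840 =-0.00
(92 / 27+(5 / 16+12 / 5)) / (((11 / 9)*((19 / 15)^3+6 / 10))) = 2974275 / 1563584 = 1.90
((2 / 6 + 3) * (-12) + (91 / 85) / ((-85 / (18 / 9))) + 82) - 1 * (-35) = 556143 / 7225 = 76.97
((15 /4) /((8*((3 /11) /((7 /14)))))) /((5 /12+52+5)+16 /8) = 165 /11408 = 0.01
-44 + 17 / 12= -511 / 12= -42.58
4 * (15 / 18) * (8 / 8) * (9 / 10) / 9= 1 / 3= 0.33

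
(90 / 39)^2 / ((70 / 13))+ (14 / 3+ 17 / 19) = 33977 / 5187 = 6.55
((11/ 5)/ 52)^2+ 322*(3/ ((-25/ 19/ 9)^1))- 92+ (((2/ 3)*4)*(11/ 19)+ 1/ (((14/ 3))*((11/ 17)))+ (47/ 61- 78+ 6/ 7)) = -122597939726767/ 18098480400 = -6773.94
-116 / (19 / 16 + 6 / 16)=-1856 / 25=-74.24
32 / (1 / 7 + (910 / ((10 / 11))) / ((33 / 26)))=672 / 16565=0.04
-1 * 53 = -53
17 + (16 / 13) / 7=1563 / 91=17.18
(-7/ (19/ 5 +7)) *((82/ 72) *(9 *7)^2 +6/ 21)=-632875/ 216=-2929.98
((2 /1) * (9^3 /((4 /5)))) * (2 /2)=3645 /2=1822.50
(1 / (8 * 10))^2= 1 / 6400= 0.00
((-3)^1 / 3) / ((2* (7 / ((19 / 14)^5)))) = -2476099 / 7529536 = -0.33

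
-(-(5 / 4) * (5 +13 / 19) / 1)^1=135 / 19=7.11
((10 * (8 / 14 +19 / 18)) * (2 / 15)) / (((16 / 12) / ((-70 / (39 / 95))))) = -97375 / 351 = -277.42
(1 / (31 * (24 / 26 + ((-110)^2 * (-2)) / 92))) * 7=-0.00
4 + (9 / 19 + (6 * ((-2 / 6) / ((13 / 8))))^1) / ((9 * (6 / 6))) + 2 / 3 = 10187 / 2223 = 4.58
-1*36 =-36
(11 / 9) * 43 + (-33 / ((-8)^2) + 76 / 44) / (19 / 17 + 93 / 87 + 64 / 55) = 2768892829 / 52324992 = 52.92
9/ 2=4.50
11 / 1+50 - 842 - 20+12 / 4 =-798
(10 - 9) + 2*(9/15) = 11/5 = 2.20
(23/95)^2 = 529/9025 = 0.06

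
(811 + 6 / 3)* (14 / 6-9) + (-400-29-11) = -5860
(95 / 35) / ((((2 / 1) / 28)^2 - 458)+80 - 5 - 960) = -532 / 263227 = -0.00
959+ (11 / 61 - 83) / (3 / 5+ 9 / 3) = 171287 / 183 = 935.99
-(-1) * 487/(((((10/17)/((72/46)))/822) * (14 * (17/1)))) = 3602826/805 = 4475.56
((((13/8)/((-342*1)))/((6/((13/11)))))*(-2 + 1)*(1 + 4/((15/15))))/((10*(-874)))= -169/315646848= -0.00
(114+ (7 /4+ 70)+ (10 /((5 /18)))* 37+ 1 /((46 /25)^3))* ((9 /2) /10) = 1329726051 /1946720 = 683.06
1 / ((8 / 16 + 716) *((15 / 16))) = 32 / 21495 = 0.00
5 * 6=30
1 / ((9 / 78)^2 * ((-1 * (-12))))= 169 / 27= 6.26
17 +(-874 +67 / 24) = -854.21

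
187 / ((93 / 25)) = 4675 / 93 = 50.27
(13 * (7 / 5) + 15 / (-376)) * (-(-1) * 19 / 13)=648679 / 24440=26.54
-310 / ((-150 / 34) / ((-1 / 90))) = -527 / 675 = -0.78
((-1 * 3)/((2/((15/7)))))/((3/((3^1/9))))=-5/14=-0.36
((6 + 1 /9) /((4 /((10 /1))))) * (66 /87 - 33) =-257125 /522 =-492.58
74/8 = 37/4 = 9.25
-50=-50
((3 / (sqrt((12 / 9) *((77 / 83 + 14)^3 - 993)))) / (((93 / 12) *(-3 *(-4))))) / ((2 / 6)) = 0.00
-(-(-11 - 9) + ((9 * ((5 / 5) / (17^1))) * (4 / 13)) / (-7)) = -30904 / 1547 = -19.98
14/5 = 2.80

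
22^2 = 484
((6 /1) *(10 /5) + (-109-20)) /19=-117 /19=-6.16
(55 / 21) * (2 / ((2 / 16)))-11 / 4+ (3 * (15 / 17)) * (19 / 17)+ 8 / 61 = 62557009 / 1480836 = 42.24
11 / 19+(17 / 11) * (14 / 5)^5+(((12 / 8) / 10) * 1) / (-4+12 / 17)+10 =40453680173 / 146300000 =276.51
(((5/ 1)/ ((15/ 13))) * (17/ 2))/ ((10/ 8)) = 442/ 15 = 29.47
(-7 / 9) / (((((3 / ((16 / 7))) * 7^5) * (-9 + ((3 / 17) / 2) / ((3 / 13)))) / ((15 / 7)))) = 0.00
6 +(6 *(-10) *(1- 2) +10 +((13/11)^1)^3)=103353/1331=77.65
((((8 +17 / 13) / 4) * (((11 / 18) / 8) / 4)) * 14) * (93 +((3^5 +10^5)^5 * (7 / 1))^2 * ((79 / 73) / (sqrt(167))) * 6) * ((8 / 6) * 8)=16739514890214512031685810000000000000000000000000000.00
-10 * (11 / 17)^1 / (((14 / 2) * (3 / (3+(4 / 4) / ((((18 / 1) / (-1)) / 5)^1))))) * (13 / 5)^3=-169169 / 11475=-14.74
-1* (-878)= 878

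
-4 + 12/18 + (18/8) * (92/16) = 461/48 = 9.60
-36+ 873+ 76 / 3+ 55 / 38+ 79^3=56304917 / 114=493902.78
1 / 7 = 0.14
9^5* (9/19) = 531441/19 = 27970.58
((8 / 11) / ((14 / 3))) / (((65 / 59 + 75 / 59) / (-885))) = -31329 / 539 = -58.12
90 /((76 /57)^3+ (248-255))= -19.44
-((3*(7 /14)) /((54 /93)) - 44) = 497 /12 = 41.42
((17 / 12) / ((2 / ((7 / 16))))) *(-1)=-119 / 384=-0.31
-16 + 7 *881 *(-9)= -55519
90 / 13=6.92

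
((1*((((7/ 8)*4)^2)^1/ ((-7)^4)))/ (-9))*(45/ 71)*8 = -10/ 3479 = -0.00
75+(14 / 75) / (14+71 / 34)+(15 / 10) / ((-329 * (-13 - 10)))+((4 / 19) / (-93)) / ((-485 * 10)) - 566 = -17416480664530207 / 35472299972550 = -490.99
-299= -299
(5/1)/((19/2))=10/19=0.53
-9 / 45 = -1 / 5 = -0.20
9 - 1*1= 8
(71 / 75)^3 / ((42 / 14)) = 357911 / 1265625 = 0.28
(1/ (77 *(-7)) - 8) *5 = -21565/ 539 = -40.01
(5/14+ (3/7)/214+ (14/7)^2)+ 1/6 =20339/4494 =4.53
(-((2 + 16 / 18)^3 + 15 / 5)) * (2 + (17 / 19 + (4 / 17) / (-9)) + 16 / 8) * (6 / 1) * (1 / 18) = -44.00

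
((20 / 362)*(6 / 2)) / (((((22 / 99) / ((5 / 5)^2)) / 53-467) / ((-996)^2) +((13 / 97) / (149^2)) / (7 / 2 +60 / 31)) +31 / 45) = 51511297214820607200 / 213950255695121865787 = 0.24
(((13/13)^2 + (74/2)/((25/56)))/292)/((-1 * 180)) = -233/146000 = -0.00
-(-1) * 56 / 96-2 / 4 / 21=47 / 84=0.56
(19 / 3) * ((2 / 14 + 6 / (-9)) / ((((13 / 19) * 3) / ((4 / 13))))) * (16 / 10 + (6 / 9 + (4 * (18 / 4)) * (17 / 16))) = -10193557 / 958230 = -10.64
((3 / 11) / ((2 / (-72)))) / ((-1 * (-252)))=-3 / 77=-0.04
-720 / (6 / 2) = -240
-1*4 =-4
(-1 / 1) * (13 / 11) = -13 / 11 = -1.18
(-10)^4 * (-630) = -6300000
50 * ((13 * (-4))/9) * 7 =-18200/9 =-2022.22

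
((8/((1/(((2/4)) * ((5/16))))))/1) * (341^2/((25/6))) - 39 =348453/10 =34845.30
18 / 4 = 9 / 2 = 4.50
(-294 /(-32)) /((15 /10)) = 49 /8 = 6.12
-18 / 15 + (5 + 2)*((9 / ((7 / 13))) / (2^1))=573 / 10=57.30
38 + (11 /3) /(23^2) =60317 /1587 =38.01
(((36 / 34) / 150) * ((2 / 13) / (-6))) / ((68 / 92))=-23 / 93925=-0.00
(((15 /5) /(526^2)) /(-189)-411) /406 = -7163971669 /7076818728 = -1.01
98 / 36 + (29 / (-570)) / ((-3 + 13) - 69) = 137366 / 50445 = 2.72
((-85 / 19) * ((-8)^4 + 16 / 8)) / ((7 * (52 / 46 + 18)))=-801159 / 5852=-136.90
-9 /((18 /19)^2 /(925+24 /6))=-335369 /36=-9315.81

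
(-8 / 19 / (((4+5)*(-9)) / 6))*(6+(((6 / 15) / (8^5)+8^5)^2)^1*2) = 7205759429294161921 / 107583897600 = 66978047.74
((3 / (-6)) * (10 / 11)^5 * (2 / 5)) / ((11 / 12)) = -240000 / 1771561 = -0.14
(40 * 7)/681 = 280/681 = 0.41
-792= -792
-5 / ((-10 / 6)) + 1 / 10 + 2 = 51 / 10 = 5.10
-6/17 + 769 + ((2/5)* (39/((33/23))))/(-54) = 19399412/25245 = 768.45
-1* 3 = -3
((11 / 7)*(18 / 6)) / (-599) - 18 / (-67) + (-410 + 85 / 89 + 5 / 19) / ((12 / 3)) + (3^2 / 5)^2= -98.69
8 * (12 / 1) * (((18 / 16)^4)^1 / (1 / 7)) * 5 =688905 / 128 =5382.07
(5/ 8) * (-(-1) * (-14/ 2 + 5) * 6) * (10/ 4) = -75/ 4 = -18.75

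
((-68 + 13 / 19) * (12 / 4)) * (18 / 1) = -69066 / 19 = -3635.05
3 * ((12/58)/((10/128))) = 1152/145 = 7.94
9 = 9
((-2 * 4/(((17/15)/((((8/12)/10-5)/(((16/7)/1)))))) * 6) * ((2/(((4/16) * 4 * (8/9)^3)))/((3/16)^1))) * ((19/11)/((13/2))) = 3587409/9724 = 368.92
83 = 83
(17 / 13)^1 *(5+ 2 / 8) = 357 / 52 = 6.87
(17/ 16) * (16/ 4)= 17/ 4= 4.25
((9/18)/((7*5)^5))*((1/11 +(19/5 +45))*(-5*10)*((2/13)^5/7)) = -86048/300315469829375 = -0.00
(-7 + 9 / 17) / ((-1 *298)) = 55 / 2533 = 0.02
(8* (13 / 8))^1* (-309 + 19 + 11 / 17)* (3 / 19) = -191841 / 323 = -593.93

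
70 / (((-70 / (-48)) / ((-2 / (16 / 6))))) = -36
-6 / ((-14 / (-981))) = -2943 / 7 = -420.43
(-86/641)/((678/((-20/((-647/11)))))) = -9460/140592453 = -0.00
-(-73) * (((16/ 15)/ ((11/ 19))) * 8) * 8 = 1420288/ 165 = 8607.81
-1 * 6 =-6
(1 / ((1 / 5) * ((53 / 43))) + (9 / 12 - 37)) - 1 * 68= -21241 / 212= -100.19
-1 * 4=-4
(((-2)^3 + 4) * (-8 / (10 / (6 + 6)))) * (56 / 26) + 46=8366 / 65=128.71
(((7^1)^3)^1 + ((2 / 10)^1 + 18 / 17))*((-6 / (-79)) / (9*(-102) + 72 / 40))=-0.03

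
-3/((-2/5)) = 15/2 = 7.50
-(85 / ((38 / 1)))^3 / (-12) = 614125 / 658464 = 0.93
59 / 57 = 1.04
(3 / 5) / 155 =3 / 775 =0.00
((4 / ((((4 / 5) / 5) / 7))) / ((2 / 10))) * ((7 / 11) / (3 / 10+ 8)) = 61250 / 913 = 67.09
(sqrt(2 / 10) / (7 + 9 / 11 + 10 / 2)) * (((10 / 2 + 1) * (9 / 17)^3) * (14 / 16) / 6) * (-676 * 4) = -6324318 * sqrt(5) / 1154555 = -12.25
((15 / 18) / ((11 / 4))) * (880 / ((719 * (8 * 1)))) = 100 / 2157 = 0.05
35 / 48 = 0.73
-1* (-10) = 10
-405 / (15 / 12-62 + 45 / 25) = 900 / 131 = 6.87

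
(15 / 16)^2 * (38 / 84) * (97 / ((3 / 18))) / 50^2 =16587 / 179200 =0.09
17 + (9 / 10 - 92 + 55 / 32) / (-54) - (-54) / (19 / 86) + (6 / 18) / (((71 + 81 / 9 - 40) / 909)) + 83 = 6450599 / 18240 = 353.65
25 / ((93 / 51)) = 425 / 31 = 13.71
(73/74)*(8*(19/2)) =2774/37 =74.97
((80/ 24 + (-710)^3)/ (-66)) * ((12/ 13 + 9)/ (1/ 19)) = 39874538765/ 39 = 1022424070.90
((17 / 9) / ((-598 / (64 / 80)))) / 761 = -0.00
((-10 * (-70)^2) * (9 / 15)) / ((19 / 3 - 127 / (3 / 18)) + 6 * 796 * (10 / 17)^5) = 17890198200 / 255145117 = 70.12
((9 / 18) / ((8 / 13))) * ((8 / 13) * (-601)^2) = 361201 / 2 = 180600.50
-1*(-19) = 19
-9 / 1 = -9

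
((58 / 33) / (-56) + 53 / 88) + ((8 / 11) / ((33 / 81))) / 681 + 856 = 3952620767 / 4614456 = 856.57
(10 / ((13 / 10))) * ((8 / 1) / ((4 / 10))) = 2000 / 13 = 153.85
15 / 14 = 1.07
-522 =-522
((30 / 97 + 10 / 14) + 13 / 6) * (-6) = -12997 / 679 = -19.14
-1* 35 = -35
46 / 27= 1.70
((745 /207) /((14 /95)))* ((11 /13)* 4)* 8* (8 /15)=19930240 /56511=352.68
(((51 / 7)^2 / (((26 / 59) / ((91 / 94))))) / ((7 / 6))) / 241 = 460377 / 1110046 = 0.41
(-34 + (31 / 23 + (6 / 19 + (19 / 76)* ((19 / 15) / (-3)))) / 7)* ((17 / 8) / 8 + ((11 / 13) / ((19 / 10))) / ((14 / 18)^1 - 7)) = -399366084379 / 60929406720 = -6.55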